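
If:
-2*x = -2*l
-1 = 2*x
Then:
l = -1/2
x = -1/2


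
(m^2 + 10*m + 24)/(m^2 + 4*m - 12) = (m + 4)/(m - 2)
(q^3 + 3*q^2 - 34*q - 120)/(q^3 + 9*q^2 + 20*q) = (q - 6)/q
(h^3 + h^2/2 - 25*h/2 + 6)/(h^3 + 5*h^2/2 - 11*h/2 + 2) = (h - 3)/(h - 1)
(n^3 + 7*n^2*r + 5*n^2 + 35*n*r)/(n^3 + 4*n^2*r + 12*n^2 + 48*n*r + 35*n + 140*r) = n*(n + 7*r)/(n^2 + 4*n*r + 7*n + 28*r)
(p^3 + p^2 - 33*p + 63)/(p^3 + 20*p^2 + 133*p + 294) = (p^2 - 6*p + 9)/(p^2 + 13*p + 42)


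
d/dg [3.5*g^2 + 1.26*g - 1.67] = 7.0*g + 1.26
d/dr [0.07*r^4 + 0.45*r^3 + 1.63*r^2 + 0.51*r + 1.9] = 0.28*r^3 + 1.35*r^2 + 3.26*r + 0.51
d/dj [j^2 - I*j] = 2*j - I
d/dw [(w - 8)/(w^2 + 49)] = (w^2 - 2*w*(w - 8) + 49)/(w^2 + 49)^2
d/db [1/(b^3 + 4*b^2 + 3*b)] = (-3*b^2 - 8*b - 3)/(b^2*(b^2 + 4*b + 3)^2)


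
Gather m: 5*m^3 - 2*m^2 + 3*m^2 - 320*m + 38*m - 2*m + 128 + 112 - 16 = 5*m^3 + m^2 - 284*m + 224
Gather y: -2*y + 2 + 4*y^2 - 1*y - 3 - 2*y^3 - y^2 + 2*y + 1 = -2*y^3 + 3*y^2 - y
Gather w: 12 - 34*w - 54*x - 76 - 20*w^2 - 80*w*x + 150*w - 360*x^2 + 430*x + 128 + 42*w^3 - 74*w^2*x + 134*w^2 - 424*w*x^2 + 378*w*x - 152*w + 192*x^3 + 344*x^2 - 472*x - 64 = 42*w^3 + w^2*(114 - 74*x) + w*(-424*x^2 + 298*x - 36) + 192*x^3 - 16*x^2 - 96*x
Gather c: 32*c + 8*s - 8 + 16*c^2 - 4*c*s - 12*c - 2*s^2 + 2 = 16*c^2 + c*(20 - 4*s) - 2*s^2 + 8*s - 6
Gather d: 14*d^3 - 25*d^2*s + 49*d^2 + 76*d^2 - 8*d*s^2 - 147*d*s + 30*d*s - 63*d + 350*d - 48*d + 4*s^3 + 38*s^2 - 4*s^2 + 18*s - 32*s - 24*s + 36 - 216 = 14*d^3 + d^2*(125 - 25*s) + d*(-8*s^2 - 117*s + 239) + 4*s^3 + 34*s^2 - 38*s - 180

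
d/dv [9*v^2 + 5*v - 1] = 18*v + 5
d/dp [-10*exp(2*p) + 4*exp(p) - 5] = (4 - 20*exp(p))*exp(p)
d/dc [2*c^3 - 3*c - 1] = 6*c^2 - 3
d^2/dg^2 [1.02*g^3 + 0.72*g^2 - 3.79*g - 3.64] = 6.12*g + 1.44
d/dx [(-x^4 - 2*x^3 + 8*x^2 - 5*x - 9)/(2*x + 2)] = (-3*x^4/2 - 4*x^3 + x^2 + 8*x + 2)/(x^2 + 2*x + 1)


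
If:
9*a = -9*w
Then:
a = -w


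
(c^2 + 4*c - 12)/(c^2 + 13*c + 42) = (c - 2)/(c + 7)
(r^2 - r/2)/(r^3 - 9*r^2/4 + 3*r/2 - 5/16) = 8*r/(8*r^2 - 14*r + 5)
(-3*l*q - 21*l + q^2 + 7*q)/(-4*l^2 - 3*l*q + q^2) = (3*l*q + 21*l - q^2 - 7*q)/(4*l^2 + 3*l*q - q^2)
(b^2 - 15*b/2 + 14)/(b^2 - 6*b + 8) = (b - 7/2)/(b - 2)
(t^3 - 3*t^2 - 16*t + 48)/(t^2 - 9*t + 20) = (t^2 + t - 12)/(t - 5)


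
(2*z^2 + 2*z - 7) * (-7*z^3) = -14*z^5 - 14*z^4 + 49*z^3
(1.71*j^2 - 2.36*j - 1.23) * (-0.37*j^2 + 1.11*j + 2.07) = -0.6327*j^4 + 2.7713*j^3 + 1.3752*j^2 - 6.2505*j - 2.5461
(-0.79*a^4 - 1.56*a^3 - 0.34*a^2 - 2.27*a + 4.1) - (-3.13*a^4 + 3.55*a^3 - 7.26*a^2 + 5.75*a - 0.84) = 2.34*a^4 - 5.11*a^3 + 6.92*a^2 - 8.02*a + 4.94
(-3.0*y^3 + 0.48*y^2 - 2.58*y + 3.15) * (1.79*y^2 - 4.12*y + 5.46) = -5.37*y^5 + 13.2192*y^4 - 22.9758*y^3 + 18.8889*y^2 - 27.0648*y + 17.199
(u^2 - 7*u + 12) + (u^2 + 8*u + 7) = 2*u^2 + u + 19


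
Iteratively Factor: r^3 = (r)*(r^2) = r^2*(r)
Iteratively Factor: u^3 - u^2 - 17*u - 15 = (u - 5)*(u^2 + 4*u + 3) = (u - 5)*(u + 1)*(u + 3)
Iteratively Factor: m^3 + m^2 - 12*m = (m - 3)*(m^2 + 4*m) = m*(m - 3)*(m + 4)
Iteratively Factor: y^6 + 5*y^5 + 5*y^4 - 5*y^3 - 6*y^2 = (y + 3)*(y^5 + 2*y^4 - y^3 - 2*y^2) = y*(y + 3)*(y^4 + 2*y^3 - y^2 - 2*y) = y*(y - 1)*(y + 3)*(y^3 + 3*y^2 + 2*y) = y^2*(y - 1)*(y + 3)*(y^2 + 3*y + 2) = y^2*(y - 1)*(y + 2)*(y + 3)*(y + 1)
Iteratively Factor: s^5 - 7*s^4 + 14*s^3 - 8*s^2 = (s - 4)*(s^4 - 3*s^3 + 2*s^2) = (s - 4)*(s - 2)*(s^3 - s^2) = s*(s - 4)*(s - 2)*(s^2 - s) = s^2*(s - 4)*(s - 2)*(s - 1)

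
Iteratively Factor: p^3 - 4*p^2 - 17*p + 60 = (p + 4)*(p^2 - 8*p + 15) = (p - 5)*(p + 4)*(p - 3)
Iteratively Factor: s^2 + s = (s + 1)*(s)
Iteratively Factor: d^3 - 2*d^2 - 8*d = (d + 2)*(d^2 - 4*d) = d*(d + 2)*(d - 4)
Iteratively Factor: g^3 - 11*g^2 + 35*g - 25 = (g - 1)*(g^2 - 10*g + 25) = (g - 5)*(g - 1)*(g - 5)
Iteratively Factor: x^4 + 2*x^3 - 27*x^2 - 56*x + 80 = (x - 1)*(x^3 + 3*x^2 - 24*x - 80) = (x - 1)*(x + 4)*(x^2 - x - 20) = (x - 5)*(x - 1)*(x + 4)*(x + 4)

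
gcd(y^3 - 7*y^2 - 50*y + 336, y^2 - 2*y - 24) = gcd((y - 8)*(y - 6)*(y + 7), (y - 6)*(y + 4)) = y - 6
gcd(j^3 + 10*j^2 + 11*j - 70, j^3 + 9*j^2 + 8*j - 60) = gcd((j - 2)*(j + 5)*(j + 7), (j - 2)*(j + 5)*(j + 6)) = j^2 + 3*j - 10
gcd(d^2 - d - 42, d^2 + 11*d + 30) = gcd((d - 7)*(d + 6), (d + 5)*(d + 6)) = d + 6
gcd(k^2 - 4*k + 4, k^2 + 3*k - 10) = k - 2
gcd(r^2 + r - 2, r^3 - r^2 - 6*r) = r + 2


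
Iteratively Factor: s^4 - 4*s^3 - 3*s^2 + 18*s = (s - 3)*(s^3 - s^2 - 6*s) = (s - 3)^2*(s^2 + 2*s) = (s - 3)^2*(s + 2)*(s)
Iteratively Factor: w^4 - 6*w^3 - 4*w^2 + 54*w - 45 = (w - 1)*(w^3 - 5*w^2 - 9*w + 45) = (w - 5)*(w - 1)*(w^2 - 9) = (w - 5)*(w - 3)*(w - 1)*(w + 3)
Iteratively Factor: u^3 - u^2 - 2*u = (u)*(u^2 - u - 2) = u*(u + 1)*(u - 2)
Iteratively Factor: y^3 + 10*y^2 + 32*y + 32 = (y + 2)*(y^2 + 8*y + 16) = (y + 2)*(y + 4)*(y + 4)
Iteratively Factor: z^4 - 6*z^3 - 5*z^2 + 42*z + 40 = (z - 5)*(z^3 - z^2 - 10*z - 8) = (z - 5)*(z + 1)*(z^2 - 2*z - 8) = (z - 5)*(z - 4)*(z + 1)*(z + 2)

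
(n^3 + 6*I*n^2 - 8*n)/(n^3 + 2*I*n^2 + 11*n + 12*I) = n*(n + 2*I)/(n^2 - 2*I*n + 3)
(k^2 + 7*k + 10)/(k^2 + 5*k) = (k + 2)/k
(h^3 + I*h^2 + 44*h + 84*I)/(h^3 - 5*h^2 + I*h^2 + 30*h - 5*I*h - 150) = (h^2 - 5*I*h + 14)/(h^2 - 5*h*(1 + I) + 25*I)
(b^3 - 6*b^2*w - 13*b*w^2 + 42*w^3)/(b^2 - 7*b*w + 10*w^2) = (-b^2 + 4*b*w + 21*w^2)/(-b + 5*w)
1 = 1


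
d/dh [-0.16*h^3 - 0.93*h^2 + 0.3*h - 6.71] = -0.48*h^2 - 1.86*h + 0.3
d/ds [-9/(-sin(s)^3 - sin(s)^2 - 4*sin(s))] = 9*(-2*sin(s) + 3*cos(s)^2 - 7)*cos(s)/((sin(s)^2 + sin(s) + 4)^2*sin(s)^2)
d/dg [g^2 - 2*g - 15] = 2*g - 2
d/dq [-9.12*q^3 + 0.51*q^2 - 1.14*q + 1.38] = -27.36*q^2 + 1.02*q - 1.14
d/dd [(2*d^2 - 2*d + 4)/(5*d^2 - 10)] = 2*(d^2 - 8*d + 2)/(5*(d^4 - 4*d^2 + 4))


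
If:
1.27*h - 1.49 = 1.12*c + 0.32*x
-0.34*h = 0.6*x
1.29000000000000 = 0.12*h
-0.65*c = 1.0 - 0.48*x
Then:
No Solution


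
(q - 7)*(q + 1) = q^2 - 6*q - 7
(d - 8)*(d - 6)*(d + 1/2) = d^3 - 27*d^2/2 + 41*d + 24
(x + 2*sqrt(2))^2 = x^2 + 4*sqrt(2)*x + 8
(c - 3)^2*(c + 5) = c^3 - c^2 - 21*c + 45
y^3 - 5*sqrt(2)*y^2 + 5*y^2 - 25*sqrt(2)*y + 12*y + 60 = (y + 5)*(y - 3*sqrt(2))*(y - 2*sqrt(2))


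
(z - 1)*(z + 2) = z^2 + z - 2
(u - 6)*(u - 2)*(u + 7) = u^3 - u^2 - 44*u + 84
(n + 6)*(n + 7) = n^2 + 13*n + 42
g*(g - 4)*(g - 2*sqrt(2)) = g^3 - 4*g^2 - 2*sqrt(2)*g^2 + 8*sqrt(2)*g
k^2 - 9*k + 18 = (k - 6)*(k - 3)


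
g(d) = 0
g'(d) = 0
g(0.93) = 0.00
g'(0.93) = 0.00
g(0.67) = 0.00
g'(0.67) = 0.00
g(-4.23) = 0.00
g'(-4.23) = 0.00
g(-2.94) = 0.00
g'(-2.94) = 0.00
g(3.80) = 0.00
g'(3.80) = 0.00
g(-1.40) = 0.00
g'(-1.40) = 0.00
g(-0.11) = 0.00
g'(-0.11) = 0.00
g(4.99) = 0.00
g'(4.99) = 0.00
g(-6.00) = 0.00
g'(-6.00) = 0.00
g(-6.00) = 0.00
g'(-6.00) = 0.00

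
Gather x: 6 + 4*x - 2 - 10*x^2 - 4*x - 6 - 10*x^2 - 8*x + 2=-20*x^2 - 8*x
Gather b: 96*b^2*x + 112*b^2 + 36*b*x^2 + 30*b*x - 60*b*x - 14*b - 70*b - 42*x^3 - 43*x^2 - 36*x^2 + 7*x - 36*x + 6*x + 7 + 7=b^2*(96*x + 112) + b*(36*x^2 - 30*x - 84) - 42*x^3 - 79*x^2 - 23*x + 14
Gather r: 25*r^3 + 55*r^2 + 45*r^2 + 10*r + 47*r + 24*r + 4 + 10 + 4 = 25*r^3 + 100*r^2 + 81*r + 18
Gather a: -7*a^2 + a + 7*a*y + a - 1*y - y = -7*a^2 + a*(7*y + 2) - 2*y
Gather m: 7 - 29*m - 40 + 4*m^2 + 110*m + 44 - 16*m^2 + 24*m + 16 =-12*m^2 + 105*m + 27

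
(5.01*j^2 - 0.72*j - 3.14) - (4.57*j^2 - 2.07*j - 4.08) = 0.44*j^2 + 1.35*j + 0.94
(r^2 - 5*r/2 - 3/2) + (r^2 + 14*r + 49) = 2*r^2 + 23*r/2 + 95/2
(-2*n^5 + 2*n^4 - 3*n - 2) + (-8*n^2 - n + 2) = -2*n^5 + 2*n^4 - 8*n^2 - 4*n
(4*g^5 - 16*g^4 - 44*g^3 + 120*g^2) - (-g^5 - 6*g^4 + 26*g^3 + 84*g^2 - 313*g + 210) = 5*g^5 - 10*g^4 - 70*g^3 + 36*g^2 + 313*g - 210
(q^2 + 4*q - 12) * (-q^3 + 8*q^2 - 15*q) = -q^5 + 4*q^4 + 29*q^3 - 156*q^2 + 180*q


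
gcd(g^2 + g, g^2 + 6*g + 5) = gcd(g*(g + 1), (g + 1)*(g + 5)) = g + 1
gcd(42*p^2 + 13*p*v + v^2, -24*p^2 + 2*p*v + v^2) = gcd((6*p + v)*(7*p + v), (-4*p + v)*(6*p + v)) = 6*p + v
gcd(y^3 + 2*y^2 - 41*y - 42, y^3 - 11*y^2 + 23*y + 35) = y + 1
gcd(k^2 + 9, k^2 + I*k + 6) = k + 3*I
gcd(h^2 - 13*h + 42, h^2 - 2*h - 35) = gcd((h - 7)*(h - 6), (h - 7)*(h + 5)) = h - 7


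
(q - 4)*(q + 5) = q^2 + q - 20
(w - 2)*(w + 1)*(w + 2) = w^3 + w^2 - 4*w - 4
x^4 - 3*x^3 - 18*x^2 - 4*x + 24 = (x - 6)*(x - 1)*(x + 2)^2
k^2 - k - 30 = (k - 6)*(k + 5)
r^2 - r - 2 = (r - 2)*(r + 1)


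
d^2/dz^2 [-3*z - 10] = 0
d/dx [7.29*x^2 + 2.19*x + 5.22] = 14.58*x + 2.19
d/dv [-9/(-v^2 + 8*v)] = 18*(4 - v)/(v^2*(v - 8)^2)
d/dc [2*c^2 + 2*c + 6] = 4*c + 2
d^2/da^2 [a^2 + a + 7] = 2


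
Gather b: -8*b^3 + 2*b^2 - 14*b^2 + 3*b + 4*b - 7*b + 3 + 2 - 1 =-8*b^3 - 12*b^2 + 4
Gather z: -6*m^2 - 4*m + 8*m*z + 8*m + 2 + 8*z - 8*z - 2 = -6*m^2 + 8*m*z + 4*m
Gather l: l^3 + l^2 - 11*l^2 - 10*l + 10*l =l^3 - 10*l^2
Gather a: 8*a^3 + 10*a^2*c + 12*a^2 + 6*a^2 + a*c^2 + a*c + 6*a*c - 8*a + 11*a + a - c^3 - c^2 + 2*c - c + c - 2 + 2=8*a^3 + a^2*(10*c + 18) + a*(c^2 + 7*c + 4) - c^3 - c^2 + 2*c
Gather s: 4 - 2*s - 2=2 - 2*s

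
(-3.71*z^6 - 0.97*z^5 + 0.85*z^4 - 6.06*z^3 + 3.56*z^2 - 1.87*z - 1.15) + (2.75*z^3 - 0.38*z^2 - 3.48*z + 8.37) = -3.71*z^6 - 0.97*z^5 + 0.85*z^4 - 3.31*z^3 + 3.18*z^2 - 5.35*z + 7.22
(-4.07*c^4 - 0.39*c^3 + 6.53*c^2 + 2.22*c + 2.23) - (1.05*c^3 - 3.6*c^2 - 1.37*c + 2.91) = -4.07*c^4 - 1.44*c^3 + 10.13*c^2 + 3.59*c - 0.68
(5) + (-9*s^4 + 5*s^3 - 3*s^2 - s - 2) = -9*s^4 + 5*s^3 - 3*s^2 - s + 3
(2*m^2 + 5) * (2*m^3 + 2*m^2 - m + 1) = 4*m^5 + 4*m^4 + 8*m^3 + 12*m^2 - 5*m + 5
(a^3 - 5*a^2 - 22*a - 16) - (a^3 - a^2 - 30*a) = -4*a^2 + 8*a - 16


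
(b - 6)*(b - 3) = b^2 - 9*b + 18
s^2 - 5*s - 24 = (s - 8)*(s + 3)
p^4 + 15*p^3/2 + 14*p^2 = p^2*(p + 7/2)*(p + 4)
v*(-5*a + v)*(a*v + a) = -5*a^2*v^2 - 5*a^2*v + a*v^3 + a*v^2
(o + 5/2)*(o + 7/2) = o^2 + 6*o + 35/4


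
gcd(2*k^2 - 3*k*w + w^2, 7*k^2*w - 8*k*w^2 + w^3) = -k + w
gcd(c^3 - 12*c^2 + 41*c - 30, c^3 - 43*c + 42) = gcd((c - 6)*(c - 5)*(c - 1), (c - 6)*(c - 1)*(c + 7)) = c^2 - 7*c + 6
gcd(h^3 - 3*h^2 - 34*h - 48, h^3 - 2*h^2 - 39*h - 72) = h^2 - 5*h - 24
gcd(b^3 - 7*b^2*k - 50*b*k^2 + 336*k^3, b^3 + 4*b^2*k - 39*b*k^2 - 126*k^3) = b^2 + b*k - 42*k^2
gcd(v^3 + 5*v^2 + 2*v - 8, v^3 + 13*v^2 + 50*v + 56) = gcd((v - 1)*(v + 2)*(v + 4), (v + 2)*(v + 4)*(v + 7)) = v^2 + 6*v + 8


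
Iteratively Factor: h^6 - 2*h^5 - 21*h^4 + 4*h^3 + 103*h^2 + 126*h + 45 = (h + 1)*(h^5 - 3*h^4 - 18*h^3 + 22*h^2 + 81*h + 45) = (h - 3)*(h + 1)*(h^4 - 18*h^2 - 32*h - 15) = (h - 3)*(h + 1)*(h + 3)*(h^3 - 3*h^2 - 9*h - 5) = (h - 3)*(h + 1)^2*(h + 3)*(h^2 - 4*h - 5) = (h - 3)*(h + 1)^3*(h + 3)*(h - 5)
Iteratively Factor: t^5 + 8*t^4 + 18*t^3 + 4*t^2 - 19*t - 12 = (t + 1)*(t^4 + 7*t^3 + 11*t^2 - 7*t - 12) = (t + 1)*(t + 3)*(t^3 + 4*t^2 - t - 4) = (t + 1)*(t + 3)*(t + 4)*(t^2 - 1) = (t + 1)^2*(t + 3)*(t + 4)*(t - 1)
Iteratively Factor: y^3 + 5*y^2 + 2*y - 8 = (y + 2)*(y^2 + 3*y - 4) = (y - 1)*(y + 2)*(y + 4)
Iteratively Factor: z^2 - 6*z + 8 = (z - 4)*(z - 2)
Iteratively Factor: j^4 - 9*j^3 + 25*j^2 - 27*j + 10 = (j - 1)*(j^3 - 8*j^2 + 17*j - 10) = (j - 5)*(j - 1)*(j^2 - 3*j + 2) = (j - 5)*(j - 2)*(j - 1)*(j - 1)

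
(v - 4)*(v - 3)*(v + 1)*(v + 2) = v^4 - 4*v^3 - 7*v^2 + 22*v + 24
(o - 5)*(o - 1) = o^2 - 6*o + 5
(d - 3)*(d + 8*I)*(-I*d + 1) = -I*d^3 + 9*d^2 + 3*I*d^2 - 27*d + 8*I*d - 24*I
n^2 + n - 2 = (n - 1)*(n + 2)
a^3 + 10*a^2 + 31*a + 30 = (a + 2)*(a + 3)*(a + 5)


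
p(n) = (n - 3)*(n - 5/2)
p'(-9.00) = -23.50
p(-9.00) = 138.00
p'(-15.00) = -35.50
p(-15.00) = 315.00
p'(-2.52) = -10.54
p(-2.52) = 27.71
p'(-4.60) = -14.70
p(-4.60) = 53.96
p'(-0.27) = -6.04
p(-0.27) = 9.06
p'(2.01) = -1.48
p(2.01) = 0.49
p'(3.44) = 1.38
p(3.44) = 0.41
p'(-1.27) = -8.04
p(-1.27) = 16.10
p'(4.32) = 3.14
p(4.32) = 2.40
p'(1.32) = -2.86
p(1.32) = 1.98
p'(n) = 2*n - 11/2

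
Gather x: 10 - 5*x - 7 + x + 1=4 - 4*x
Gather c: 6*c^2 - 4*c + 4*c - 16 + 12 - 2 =6*c^2 - 6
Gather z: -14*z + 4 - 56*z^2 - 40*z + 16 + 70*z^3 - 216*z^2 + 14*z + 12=70*z^3 - 272*z^2 - 40*z + 32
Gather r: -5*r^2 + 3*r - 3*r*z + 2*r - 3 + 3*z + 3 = -5*r^2 + r*(5 - 3*z) + 3*z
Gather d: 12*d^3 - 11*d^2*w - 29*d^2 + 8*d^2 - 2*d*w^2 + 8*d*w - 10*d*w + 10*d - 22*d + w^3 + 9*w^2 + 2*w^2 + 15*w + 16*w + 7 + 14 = 12*d^3 + d^2*(-11*w - 21) + d*(-2*w^2 - 2*w - 12) + w^3 + 11*w^2 + 31*w + 21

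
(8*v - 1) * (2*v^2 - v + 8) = 16*v^3 - 10*v^2 + 65*v - 8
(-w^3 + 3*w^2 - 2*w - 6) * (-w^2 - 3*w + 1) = w^5 - 8*w^3 + 15*w^2 + 16*w - 6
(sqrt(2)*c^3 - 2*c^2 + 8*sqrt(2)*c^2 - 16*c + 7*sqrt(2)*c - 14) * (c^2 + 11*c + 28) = sqrt(2)*c^5 - 2*c^4 + 19*sqrt(2)*c^4 - 38*c^3 + 123*sqrt(2)*c^3 - 246*c^2 + 301*sqrt(2)*c^2 - 602*c + 196*sqrt(2)*c - 392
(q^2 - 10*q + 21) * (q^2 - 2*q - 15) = q^4 - 12*q^3 + 26*q^2 + 108*q - 315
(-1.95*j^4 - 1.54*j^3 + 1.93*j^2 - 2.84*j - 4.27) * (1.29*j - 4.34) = -2.5155*j^5 + 6.4764*j^4 + 9.1733*j^3 - 12.0398*j^2 + 6.8173*j + 18.5318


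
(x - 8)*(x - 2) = x^2 - 10*x + 16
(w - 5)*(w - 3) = w^2 - 8*w + 15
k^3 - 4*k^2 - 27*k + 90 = (k - 6)*(k - 3)*(k + 5)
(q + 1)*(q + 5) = q^2 + 6*q + 5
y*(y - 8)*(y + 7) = y^3 - y^2 - 56*y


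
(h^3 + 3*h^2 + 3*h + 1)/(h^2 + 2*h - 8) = (h^3 + 3*h^2 + 3*h + 1)/(h^2 + 2*h - 8)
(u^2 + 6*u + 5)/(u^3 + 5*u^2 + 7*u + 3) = (u + 5)/(u^2 + 4*u + 3)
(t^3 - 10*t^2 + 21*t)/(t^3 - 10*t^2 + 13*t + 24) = t*(t - 7)/(t^2 - 7*t - 8)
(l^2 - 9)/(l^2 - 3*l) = (l + 3)/l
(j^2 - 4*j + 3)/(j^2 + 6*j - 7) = (j - 3)/(j + 7)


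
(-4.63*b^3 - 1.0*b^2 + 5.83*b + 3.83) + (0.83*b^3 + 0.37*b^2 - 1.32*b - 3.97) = -3.8*b^3 - 0.63*b^2 + 4.51*b - 0.14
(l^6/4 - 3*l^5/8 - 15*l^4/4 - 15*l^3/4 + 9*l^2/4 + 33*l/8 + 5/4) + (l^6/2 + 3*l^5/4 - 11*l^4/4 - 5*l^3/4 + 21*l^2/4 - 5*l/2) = 3*l^6/4 + 3*l^5/8 - 13*l^4/2 - 5*l^3 + 15*l^2/2 + 13*l/8 + 5/4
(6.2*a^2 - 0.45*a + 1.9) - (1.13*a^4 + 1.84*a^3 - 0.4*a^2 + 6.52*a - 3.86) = -1.13*a^4 - 1.84*a^3 + 6.6*a^2 - 6.97*a + 5.76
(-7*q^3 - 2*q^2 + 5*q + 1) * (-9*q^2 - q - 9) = 63*q^5 + 25*q^4 + 20*q^3 + 4*q^2 - 46*q - 9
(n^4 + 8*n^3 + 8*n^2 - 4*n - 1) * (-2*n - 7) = -2*n^5 - 23*n^4 - 72*n^3 - 48*n^2 + 30*n + 7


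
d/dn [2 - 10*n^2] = -20*n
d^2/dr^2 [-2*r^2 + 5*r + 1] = -4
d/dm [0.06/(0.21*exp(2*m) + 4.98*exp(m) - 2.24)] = (-0.0252*exp(m) - 0.2988)*exp(m)/(0.21*exp(2*m) + 4.98*exp(m) - 2.24)^2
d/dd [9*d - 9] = 9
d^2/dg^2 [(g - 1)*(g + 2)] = 2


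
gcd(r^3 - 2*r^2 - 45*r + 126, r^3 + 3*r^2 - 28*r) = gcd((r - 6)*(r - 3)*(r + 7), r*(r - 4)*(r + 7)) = r + 7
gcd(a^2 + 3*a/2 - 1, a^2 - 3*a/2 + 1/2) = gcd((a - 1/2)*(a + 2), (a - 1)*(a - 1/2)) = a - 1/2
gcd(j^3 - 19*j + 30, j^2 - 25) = j + 5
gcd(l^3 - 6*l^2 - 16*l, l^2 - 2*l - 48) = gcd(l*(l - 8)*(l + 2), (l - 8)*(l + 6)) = l - 8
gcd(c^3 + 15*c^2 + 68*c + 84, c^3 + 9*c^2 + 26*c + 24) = c + 2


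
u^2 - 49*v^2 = (u - 7*v)*(u + 7*v)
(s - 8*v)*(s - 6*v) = s^2 - 14*s*v + 48*v^2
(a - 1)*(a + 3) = a^2 + 2*a - 3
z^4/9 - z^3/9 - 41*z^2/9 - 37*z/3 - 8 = (z/3 + 1)^2*(z - 8)*(z + 1)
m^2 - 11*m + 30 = (m - 6)*(m - 5)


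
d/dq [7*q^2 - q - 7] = 14*q - 1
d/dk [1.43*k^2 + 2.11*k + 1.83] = 2.86*k + 2.11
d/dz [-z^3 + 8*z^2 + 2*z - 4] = -3*z^2 + 16*z + 2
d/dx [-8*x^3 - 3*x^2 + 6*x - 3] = -24*x^2 - 6*x + 6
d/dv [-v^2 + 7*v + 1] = 7 - 2*v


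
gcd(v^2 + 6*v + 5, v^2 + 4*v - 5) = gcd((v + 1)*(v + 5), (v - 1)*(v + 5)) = v + 5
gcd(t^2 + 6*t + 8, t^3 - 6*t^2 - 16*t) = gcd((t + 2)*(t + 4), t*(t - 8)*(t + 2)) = t + 2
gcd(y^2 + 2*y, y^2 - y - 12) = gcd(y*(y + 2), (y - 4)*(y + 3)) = 1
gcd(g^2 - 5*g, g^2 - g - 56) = 1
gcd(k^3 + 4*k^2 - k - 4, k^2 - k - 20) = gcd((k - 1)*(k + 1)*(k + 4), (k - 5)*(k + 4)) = k + 4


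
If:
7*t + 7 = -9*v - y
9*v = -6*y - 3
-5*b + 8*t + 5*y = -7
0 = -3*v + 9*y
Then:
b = 16/55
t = -7/11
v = -3/11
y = -1/11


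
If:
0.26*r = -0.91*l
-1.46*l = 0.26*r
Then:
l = 0.00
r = 0.00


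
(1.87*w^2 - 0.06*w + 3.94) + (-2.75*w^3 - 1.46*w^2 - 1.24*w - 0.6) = -2.75*w^3 + 0.41*w^2 - 1.3*w + 3.34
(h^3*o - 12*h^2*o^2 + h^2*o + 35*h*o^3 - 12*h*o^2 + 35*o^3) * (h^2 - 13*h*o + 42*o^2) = h^5*o - 25*h^4*o^2 + h^4*o + 233*h^3*o^3 - 25*h^3*o^2 - 959*h^2*o^4 + 233*h^2*o^3 + 1470*h*o^5 - 959*h*o^4 + 1470*o^5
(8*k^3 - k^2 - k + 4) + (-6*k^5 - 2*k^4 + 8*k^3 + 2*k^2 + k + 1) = -6*k^5 - 2*k^4 + 16*k^3 + k^2 + 5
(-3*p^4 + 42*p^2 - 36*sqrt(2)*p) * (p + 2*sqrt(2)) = -3*p^5 - 6*sqrt(2)*p^4 + 42*p^3 + 48*sqrt(2)*p^2 - 144*p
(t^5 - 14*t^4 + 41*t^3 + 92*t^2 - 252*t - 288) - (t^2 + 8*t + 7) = t^5 - 14*t^4 + 41*t^3 + 91*t^2 - 260*t - 295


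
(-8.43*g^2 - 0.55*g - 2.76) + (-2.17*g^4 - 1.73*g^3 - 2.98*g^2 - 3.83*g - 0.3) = -2.17*g^4 - 1.73*g^3 - 11.41*g^2 - 4.38*g - 3.06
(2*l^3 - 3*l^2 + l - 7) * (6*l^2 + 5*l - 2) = 12*l^5 - 8*l^4 - 13*l^3 - 31*l^2 - 37*l + 14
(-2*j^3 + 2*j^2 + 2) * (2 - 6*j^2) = 12*j^5 - 12*j^4 - 4*j^3 - 8*j^2 + 4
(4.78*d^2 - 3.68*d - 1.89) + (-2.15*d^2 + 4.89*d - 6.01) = 2.63*d^2 + 1.21*d - 7.9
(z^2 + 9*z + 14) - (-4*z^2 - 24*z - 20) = 5*z^2 + 33*z + 34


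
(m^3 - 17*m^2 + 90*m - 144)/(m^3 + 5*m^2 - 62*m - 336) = (m^2 - 9*m + 18)/(m^2 + 13*m + 42)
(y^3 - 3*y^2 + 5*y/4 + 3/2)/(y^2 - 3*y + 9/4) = (2*y^2 - 3*y - 2)/(2*y - 3)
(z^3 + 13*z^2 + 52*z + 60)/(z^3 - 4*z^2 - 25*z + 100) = (z^2 + 8*z + 12)/(z^2 - 9*z + 20)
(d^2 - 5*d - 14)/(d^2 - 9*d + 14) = (d + 2)/(d - 2)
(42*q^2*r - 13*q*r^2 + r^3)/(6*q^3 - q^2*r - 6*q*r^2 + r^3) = r*(7*q - r)/(q^2 - r^2)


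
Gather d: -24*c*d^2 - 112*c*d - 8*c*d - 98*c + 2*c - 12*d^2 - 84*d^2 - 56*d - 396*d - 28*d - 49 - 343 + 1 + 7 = -96*c + d^2*(-24*c - 96) + d*(-120*c - 480) - 384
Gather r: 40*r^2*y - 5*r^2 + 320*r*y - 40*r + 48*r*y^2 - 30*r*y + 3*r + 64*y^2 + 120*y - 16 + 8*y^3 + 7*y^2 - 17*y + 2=r^2*(40*y - 5) + r*(48*y^2 + 290*y - 37) + 8*y^3 + 71*y^2 + 103*y - 14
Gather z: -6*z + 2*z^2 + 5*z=2*z^2 - z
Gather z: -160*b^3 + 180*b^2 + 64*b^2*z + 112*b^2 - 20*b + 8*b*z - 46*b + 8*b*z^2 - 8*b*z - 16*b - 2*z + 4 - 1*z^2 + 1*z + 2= -160*b^3 + 292*b^2 - 82*b + z^2*(8*b - 1) + z*(64*b^2 - 1) + 6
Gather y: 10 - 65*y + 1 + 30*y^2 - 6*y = 30*y^2 - 71*y + 11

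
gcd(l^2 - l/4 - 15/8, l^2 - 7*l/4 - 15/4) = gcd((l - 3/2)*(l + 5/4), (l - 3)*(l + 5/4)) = l + 5/4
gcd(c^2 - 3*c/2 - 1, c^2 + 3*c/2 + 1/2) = c + 1/2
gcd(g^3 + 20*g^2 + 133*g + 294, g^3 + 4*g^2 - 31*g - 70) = g + 7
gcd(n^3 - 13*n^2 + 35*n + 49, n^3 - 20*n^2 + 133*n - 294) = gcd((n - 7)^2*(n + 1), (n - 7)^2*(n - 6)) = n^2 - 14*n + 49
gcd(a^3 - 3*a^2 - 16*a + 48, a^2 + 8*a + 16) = a + 4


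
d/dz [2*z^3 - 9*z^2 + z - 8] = 6*z^2 - 18*z + 1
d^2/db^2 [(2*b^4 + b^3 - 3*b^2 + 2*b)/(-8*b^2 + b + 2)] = 2*(-128*b^6 + 48*b^5 + 90*b^4 - 153*b^3 + 90*b^2 - 108*b + 16)/(512*b^6 - 192*b^5 - 360*b^4 + 95*b^3 + 90*b^2 - 12*b - 8)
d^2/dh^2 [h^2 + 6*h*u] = 2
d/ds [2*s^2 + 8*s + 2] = 4*s + 8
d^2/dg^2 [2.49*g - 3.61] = 0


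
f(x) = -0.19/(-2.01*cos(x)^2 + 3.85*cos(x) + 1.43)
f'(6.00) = 0.00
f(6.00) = -0.06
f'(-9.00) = 0.04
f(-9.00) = 0.05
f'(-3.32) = -0.01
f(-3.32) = 0.04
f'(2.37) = -0.16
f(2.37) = 0.08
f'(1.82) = -6.95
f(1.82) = -0.53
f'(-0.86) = 0.02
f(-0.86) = -0.06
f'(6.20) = -0.00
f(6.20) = -0.06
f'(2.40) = -0.14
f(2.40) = 0.08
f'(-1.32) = 0.10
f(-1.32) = -0.08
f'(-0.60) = 0.01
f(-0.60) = -0.06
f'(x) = -0.19*(-4.02*sin(x)*cos(x) + 3.85*sin(x))/(-2.01*cos(x)^2 + 3.85*cos(x) + 1.43)^2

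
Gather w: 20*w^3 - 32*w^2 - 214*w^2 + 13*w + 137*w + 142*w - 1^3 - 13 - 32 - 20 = 20*w^3 - 246*w^2 + 292*w - 66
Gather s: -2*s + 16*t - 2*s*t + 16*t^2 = s*(-2*t - 2) + 16*t^2 + 16*t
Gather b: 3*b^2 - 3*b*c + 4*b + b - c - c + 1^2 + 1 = 3*b^2 + b*(5 - 3*c) - 2*c + 2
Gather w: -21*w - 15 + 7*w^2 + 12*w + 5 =7*w^2 - 9*w - 10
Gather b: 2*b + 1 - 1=2*b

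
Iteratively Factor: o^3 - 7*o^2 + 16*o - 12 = (o - 3)*(o^2 - 4*o + 4) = (o - 3)*(o - 2)*(o - 2)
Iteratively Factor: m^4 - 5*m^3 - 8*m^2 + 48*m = (m - 4)*(m^3 - m^2 - 12*m) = (m - 4)*(m + 3)*(m^2 - 4*m) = m*(m - 4)*(m + 3)*(m - 4)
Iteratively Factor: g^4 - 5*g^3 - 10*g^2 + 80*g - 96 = (g - 3)*(g^3 - 2*g^2 - 16*g + 32) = (g - 4)*(g - 3)*(g^2 + 2*g - 8) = (g - 4)*(g - 3)*(g + 4)*(g - 2)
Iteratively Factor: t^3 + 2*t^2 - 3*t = (t - 1)*(t^2 + 3*t) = (t - 1)*(t + 3)*(t)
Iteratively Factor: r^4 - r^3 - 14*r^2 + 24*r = (r - 2)*(r^3 + r^2 - 12*r) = r*(r - 2)*(r^2 + r - 12) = r*(r - 3)*(r - 2)*(r + 4)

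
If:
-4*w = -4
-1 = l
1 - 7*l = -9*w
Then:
No Solution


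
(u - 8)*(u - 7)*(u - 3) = u^3 - 18*u^2 + 101*u - 168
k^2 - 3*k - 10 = (k - 5)*(k + 2)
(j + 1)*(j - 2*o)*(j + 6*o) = j^3 + 4*j^2*o + j^2 - 12*j*o^2 + 4*j*o - 12*o^2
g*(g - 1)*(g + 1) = g^3 - g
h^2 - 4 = (h - 2)*(h + 2)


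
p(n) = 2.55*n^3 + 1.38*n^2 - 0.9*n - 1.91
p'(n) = 7.65*n^2 + 2.76*n - 0.9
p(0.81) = -0.38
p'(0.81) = 6.35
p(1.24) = 3.96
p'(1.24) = 14.29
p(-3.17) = -66.42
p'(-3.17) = 67.22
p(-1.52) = -6.31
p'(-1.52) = 12.58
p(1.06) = 1.72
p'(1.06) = 10.62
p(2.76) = 59.73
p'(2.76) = 64.99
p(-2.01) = -15.23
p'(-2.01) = 24.46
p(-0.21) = -1.68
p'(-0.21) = -1.14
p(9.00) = 1960.72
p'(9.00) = 643.59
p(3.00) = 76.66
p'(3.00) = 76.23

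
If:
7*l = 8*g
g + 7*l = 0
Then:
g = 0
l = 0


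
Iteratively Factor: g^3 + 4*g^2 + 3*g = (g)*(g^2 + 4*g + 3) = g*(g + 3)*(g + 1)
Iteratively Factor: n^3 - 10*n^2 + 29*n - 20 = (n - 5)*(n^2 - 5*n + 4) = (n - 5)*(n - 1)*(n - 4)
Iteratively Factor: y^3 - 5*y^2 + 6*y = (y)*(y^2 - 5*y + 6) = y*(y - 3)*(y - 2)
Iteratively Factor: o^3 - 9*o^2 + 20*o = (o - 5)*(o^2 - 4*o) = o*(o - 5)*(o - 4)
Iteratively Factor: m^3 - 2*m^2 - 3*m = (m - 3)*(m^2 + m) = m*(m - 3)*(m + 1)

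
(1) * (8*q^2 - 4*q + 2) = 8*q^2 - 4*q + 2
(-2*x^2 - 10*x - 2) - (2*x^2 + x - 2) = -4*x^2 - 11*x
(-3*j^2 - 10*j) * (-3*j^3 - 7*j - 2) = 9*j^5 + 30*j^4 + 21*j^3 + 76*j^2 + 20*j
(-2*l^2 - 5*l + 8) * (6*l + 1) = -12*l^3 - 32*l^2 + 43*l + 8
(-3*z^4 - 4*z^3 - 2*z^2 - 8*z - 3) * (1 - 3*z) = 9*z^5 + 9*z^4 + 2*z^3 + 22*z^2 + z - 3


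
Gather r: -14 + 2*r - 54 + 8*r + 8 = 10*r - 60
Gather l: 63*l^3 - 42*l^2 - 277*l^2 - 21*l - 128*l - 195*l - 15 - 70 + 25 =63*l^3 - 319*l^2 - 344*l - 60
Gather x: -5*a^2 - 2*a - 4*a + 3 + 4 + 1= -5*a^2 - 6*a + 8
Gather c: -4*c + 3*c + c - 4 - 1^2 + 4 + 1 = 0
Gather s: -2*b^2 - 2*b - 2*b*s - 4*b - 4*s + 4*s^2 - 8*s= -2*b^2 - 6*b + 4*s^2 + s*(-2*b - 12)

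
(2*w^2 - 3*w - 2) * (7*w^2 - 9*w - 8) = 14*w^4 - 39*w^3 - 3*w^2 + 42*w + 16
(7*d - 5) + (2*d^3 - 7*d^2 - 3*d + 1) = 2*d^3 - 7*d^2 + 4*d - 4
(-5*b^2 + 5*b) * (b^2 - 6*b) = -5*b^4 + 35*b^3 - 30*b^2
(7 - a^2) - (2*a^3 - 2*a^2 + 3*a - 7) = -2*a^3 + a^2 - 3*a + 14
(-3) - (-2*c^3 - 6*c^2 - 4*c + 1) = 2*c^3 + 6*c^2 + 4*c - 4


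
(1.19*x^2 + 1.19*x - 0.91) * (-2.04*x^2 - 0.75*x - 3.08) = -2.4276*x^4 - 3.3201*x^3 - 2.7013*x^2 - 2.9827*x + 2.8028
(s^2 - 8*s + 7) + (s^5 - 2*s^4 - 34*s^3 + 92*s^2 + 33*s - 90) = s^5 - 2*s^4 - 34*s^3 + 93*s^2 + 25*s - 83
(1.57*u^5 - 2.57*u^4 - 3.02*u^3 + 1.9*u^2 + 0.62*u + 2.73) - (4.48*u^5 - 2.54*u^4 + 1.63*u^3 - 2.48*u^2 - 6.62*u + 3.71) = -2.91*u^5 - 0.0299999999999998*u^4 - 4.65*u^3 + 4.38*u^2 + 7.24*u - 0.98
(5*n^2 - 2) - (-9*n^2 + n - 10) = 14*n^2 - n + 8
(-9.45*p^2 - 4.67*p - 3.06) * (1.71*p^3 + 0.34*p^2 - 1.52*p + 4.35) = -16.1595*p^5 - 11.1987*p^4 + 7.5436*p^3 - 35.0495*p^2 - 15.6633*p - 13.311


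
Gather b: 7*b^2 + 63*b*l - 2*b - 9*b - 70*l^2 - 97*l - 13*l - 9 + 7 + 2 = 7*b^2 + b*(63*l - 11) - 70*l^2 - 110*l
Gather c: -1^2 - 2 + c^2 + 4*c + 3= c^2 + 4*c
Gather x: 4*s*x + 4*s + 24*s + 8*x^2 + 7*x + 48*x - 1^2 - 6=28*s + 8*x^2 + x*(4*s + 55) - 7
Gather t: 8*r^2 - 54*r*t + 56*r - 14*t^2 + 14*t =8*r^2 + 56*r - 14*t^2 + t*(14 - 54*r)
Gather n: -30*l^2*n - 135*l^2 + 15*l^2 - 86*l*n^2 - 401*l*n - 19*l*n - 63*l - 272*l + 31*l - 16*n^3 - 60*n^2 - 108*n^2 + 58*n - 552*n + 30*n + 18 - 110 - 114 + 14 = -120*l^2 - 304*l - 16*n^3 + n^2*(-86*l - 168) + n*(-30*l^2 - 420*l - 464) - 192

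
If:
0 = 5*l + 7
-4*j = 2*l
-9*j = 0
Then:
No Solution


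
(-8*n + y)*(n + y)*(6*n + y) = -48*n^3 - 50*n^2*y - n*y^2 + y^3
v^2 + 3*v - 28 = (v - 4)*(v + 7)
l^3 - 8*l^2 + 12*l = l*(l - 6)*(l - 2)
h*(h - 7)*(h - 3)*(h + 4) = h^4 - 6*h^3 - 19*h^2 + 84*h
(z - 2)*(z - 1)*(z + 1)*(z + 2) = z^4 - 5*z^2 + 4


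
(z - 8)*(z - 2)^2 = z^3 - 12*z^2 + 36*z - 32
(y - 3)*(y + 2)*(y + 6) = y^3 + 5*y^2 - 12*y - 36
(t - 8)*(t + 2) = t^2 - 6*t - 16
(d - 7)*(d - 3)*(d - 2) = d^3 - 12*d^2 + 41*d - 42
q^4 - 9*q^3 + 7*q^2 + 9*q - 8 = (q - 8)*(q - 1)^2*(q + 1)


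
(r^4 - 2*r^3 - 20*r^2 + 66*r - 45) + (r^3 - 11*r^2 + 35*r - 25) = r^4 - r^3 - 31*r^2 + 101*r - 70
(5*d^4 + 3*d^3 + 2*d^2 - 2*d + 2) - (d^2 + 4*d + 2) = 5*d^4 + 3*d^3 + d^2 - 6*d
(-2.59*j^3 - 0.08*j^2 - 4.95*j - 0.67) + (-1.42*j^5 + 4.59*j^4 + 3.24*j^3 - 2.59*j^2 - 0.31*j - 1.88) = -1.42*j^5 + 4.59*j^4 + 0.65*j^3 - 2.67*j^2 - 5.26*j - 2.55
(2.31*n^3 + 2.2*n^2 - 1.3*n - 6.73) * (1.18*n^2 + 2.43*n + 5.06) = 2.7258*n^5 + 8.2093*n^4 + 15.5006*n^3 + 0.0315999999999996*n^2 - 22.9319*n - 34.0538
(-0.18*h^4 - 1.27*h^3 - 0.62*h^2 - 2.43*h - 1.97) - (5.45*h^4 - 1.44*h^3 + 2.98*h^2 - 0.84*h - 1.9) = -5.63*h^4 + 0.17*h^3 - 3.6*h^2 - 1.59*h - 0.0700000000000001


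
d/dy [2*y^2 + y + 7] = 4*y + 1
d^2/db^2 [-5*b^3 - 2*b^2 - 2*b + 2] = -30*b - 4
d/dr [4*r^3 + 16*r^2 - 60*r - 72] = 12*r^2 + 32*r - 60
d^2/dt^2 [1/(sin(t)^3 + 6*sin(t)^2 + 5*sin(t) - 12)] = -(9*sin(t)^5 + 75*sin(t)^4 + 217*sin(t)^3 + 319*sin(t)^2 + 386*sin(t) + 194)/((sin(t) - 1)^2*(sin(t) + 3)^3*(sin(t) + 4)^3)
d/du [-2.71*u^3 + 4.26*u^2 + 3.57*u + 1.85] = -8.13*u^2 + 8.52*u + 3.57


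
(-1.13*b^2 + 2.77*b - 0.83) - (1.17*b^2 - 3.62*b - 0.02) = -2.3*b^2 + 6.39*b - 0.81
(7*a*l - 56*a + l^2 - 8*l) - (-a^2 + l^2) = a^2 + 7*a*l - 56*a - 8*l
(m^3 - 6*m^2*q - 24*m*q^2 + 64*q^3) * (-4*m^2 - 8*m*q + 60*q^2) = -4*m^5 + 16*m^4*q + 204*m^3*q^2 - 424*m^2*q^3 - 1952*m*q^4 + 3840*q^5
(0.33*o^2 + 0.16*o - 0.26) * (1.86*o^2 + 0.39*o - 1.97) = 0.6138*o^4 + 0.4263*o^3 - 1.0713*o^2 - 0.4166*o + 0.5122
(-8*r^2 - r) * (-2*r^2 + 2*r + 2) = 16*r^4 - 14*r^3 - 18*r^2 - 2*r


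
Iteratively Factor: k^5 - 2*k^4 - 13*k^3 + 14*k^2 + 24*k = (k)*(k^4 - 2*k^3 - 13*k^2 + 14*k + 24) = k*(k - 2)*(k^3 - 13*k - 12) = k*(k - 2)*(k + 1)*(k^2 - k - 12) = k*(k - 4)*(k - 2)*(k + 1)*(k + 3)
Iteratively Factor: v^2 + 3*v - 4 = (v + 4)*(v - 1)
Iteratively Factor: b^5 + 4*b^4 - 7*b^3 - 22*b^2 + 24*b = (b + 3)*(b^4 + b^3 - 10*b^2 + 8*b) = b*(b + 3)*(b^3 + b^2 - 10*b + 8) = b*(b - 2)*(b + 3)*(b^2 + 3*b - 4) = b*(b - 2)*(b - 1)*(b + 3)*(b + 4)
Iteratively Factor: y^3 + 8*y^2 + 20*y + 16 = (y + 2)*(y^2 + 6*y + 8) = (y + 2)*(y + 4)*(y + 2)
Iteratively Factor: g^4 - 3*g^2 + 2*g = (g)*(g^3 - 3*g + 2) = g*(g + 2)*(g^2 - 2*g + 1) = g*(g - 1)*(g + 2)*(g - 1)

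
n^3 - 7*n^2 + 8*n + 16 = (n - 4)^2*(n + 1)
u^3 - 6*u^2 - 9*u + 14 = (u - 7)*(u - 1)*(u + 2)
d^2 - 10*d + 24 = (d - 6)*(d - 4)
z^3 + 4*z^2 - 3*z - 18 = (z - 2)*(z + 3)^2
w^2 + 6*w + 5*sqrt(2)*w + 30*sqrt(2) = (w + 6)*(w + 5*sqrt(2))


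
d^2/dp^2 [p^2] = 2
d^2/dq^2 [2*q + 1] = 0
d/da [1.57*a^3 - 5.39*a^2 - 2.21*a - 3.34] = 4.71*a^2 - 10.78*a - 2.21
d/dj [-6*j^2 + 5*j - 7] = 5 - 12*j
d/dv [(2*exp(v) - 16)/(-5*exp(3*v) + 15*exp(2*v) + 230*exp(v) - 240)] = (4*exp(v)/5 + 2)*exp(v)/(exp(4*v) + 10*exp(3*v) + 13*exp(2*v) - 60*exp(v) + 36)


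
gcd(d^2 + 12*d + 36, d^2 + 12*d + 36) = d^2 + 12*d + 36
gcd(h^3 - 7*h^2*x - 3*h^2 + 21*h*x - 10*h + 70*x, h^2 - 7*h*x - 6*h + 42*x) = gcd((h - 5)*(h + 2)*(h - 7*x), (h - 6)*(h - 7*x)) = -h + 7*x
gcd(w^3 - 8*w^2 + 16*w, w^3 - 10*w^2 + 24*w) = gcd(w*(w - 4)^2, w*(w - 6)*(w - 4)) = w^2 - 4*w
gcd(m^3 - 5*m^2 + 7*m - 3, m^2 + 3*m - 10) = 1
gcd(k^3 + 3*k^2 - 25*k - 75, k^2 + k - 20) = k + 5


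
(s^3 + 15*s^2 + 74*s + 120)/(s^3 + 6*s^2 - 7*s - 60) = (s + 6)/(s - 3)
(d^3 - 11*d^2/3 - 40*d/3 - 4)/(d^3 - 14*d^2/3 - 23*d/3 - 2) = (d + 2)/(d + 1)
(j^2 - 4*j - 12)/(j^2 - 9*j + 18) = (j + 2)/(j - 3)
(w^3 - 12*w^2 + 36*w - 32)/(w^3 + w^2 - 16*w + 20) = (w - 8)/(w + 5)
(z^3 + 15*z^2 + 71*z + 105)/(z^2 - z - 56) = (z^2 + 8*z + 15)/(z - 8)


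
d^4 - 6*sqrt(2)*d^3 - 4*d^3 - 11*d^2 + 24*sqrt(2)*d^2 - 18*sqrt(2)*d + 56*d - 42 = (d - 3)*(d - 1)*(d - 7*sqrt(2))*(d + sqrt(2))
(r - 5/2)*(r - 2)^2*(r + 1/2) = r^4 - 6*r^3 + 43*r^2/4 - 3*r - 5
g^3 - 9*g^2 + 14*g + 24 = (g - 6)*(g - 4)*(g + 1)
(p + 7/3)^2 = p^2 + 14*p/3 + 49/9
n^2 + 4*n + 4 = (n + 2)^2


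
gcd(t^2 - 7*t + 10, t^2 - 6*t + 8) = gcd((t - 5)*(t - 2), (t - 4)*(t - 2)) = t - 2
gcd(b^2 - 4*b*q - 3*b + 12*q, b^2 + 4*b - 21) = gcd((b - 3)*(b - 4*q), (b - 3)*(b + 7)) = b - 3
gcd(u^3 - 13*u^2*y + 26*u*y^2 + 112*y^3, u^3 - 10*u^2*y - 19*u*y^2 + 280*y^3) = u^2 - 15*u*y + 56*y^2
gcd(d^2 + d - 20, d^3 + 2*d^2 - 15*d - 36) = d - 4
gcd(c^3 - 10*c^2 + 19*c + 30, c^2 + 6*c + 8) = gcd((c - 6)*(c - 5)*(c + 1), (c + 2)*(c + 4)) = 1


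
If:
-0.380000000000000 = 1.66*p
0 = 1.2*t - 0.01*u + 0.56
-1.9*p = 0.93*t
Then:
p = -0.23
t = 0.47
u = 112.12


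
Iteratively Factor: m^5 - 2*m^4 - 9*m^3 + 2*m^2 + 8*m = (m - 1)*(m^4 - m^3 - 10*m^2 - 8*m) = (m - 4)*(m - 1)*(m^3 + 3*m^2 + 2*m) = (m - 4)*(m - 1)*(m + 1)*(m^2 + 2*m) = (m - 4)*(m - 1)*(m + 1)*(m + 2)*(m)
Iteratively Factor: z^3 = (z)*(z^2) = z^2*(z)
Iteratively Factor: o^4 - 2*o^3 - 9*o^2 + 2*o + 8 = (o - 4)*(o^3 + 2*o^2 - o - 2) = (o - 4)*(o - 1)*(o^2 + 3*o + 2) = (o - 4)*(o - 1)*(o + 1)*(o + 2)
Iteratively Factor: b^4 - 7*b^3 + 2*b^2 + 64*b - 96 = (b - 4)*(b^3 - 3*b^2 - 10*b + 24) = (b - 4)*(b + 3)*(b^2 - 6*b + 8) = (b - 4)^2*(b + 3)*(b - 2)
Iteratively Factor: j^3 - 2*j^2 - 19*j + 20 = (j - 1)*(j^2 - j - 20) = (j - 5)*(j - 1)*(j + 4)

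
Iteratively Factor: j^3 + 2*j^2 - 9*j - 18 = (j + 2)*(j^2 - 9) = (j - 3)*(j + 2)*(j + 3)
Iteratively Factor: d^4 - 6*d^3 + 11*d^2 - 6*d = (d)*(d^3 - 6*d^2 + 11*d - 6) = d*(d - 3)*(d^2 - 3*d + 2) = d*(d - 3)*(d - 1)*(d - 2)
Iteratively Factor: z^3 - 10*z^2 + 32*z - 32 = (z - 4)*(z^2 - 6*z + 8) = (z - 4)*(z - 2)*(z - 4)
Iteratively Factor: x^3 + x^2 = (x)*(x^2 + x) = x*(x + 1)*(x)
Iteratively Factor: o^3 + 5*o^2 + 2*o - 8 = (o - 1)*(o^2 + 6*o + 8) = (o - 1)*(o + 4)*(o + 2)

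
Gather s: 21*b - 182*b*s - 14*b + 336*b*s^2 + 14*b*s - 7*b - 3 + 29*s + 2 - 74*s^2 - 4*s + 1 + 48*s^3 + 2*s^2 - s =48*s^3 + s^2*(336*b - 72) + s*(24 - 168*b)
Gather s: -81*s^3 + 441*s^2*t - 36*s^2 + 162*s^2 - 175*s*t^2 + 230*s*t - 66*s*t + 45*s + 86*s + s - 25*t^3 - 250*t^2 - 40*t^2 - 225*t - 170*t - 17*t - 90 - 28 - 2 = -81*s^3 + s^2*(441*t + 126) + s*(-175*t^2 + 164*t + 132) - 25*t^3 - 290*t^2 - 412*t - 120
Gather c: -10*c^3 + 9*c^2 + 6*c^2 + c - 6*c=-10*c^3 + 15*c^2 - 5*c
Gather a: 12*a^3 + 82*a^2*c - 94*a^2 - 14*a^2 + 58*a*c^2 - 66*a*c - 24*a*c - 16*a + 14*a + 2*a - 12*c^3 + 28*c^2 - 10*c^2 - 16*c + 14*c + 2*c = 12*a^3 + a^2*(82*c - 108) + a*(58*c^2 - 90*c) - 12*c^3 + 18*c^2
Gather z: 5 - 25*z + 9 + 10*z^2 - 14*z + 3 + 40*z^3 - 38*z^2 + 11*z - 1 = 40*z^3 - 28*z^2 - 28*z + 16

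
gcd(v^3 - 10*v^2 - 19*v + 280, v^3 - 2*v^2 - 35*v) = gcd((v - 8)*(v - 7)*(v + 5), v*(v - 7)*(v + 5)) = v^2 - 2*v - 35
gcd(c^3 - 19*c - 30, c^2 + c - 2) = c + 2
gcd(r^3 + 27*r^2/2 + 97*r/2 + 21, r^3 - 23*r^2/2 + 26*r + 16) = r + 1/2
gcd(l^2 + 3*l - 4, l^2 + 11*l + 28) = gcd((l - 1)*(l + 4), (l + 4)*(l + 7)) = l + 4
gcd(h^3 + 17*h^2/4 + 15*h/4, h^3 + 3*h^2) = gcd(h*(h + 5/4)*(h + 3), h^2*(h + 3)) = h^2 + 3*h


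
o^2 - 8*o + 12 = (o - 6)*(o - 2)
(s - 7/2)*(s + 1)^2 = s^3 - 3*s^2/2 - 6*s - 7/2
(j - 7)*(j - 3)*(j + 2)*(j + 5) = j^4 - 3*j^3 - 39*j^2 + 47*j + 210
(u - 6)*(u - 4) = u^2 - 10*u + 24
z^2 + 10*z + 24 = (z + 4)*(z + 6)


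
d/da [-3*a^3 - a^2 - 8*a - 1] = -9*a^2 - 2*a - 8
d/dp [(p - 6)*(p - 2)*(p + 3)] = 3*p^2 - 10*p - 12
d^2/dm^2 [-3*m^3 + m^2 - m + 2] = 2 - 18*m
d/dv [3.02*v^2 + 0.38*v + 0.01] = 6.04*v + 0.38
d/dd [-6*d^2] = -12*d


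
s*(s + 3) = s^2 + 3*s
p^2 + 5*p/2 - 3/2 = (p - 1/2)*(p + 3)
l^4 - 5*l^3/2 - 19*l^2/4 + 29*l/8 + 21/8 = (l - 7/2)*(l - 1)*(l + 1/2)*(l + 3/2)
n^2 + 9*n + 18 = (n + 3)*(n + 6)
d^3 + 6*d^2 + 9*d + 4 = (d + 1)^2*(d + 4)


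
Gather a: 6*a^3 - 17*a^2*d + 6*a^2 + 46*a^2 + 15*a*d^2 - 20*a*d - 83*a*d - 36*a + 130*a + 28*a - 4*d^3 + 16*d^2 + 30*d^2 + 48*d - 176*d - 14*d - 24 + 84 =6*a^3 + a^2*(52 - 17*d) + a*(15*d^2 - 103*d + 122) - 4*d^3 + 46*d^2 - 142*d + 60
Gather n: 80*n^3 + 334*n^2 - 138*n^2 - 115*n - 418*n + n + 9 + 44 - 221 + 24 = 80*n^3 + 196*n^2 - 532*n - 144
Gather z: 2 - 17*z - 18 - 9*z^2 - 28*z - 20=-9*z^2 - 45*z - 36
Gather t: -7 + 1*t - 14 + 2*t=3*t - 21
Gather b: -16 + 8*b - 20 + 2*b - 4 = 10*b - 40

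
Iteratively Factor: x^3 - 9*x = (x + 3)*(x^2 - 3*x) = (x - 3)*(x + 3)*(x)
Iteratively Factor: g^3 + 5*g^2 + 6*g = (g + 2)*(g^2 + 3*g) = (g + 2)*(g + 3)*(g)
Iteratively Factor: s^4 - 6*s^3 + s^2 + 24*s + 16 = (s - 4)*(s^3 - 2*s^2 - 7*s - 4) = (s - 4)*(s + 1)*(s^2 - 3*s - 4) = (s - 4)*(s + 1)^2*(s - 4)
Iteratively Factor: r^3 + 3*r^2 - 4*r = (r - 1)*(r^2 + 4*r) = r*(r - 1)*(r + 4)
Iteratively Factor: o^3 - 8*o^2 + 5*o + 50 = (o - 5)*(o^2 - 3*o - 10) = (o - 5)^2*(o + 2)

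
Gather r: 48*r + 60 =48*r + 60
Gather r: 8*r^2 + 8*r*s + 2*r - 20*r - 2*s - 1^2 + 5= 8*r^2 + r*(8*s - 18) - 2*s + 4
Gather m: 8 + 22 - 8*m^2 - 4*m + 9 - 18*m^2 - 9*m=-26*m^2 - 13*m + 39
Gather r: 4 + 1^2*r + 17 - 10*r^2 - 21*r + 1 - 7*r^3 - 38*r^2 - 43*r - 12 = -7*r^3 - 48*r^2 - 63*r + 10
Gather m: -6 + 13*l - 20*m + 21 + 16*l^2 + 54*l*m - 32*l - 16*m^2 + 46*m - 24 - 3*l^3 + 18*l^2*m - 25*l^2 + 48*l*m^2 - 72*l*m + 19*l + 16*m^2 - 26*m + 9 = -3*l^3 - 9*l^2 + 48*l*m^2 + m*(18*l^2 - 18*l)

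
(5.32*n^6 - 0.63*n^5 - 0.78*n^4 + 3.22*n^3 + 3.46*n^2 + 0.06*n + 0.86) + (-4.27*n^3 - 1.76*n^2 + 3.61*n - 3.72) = 5.32*n^6 - 0.63*n^5 - 0.78*n^4 - 1.05*n^3 + 1.7*n^2 + 3.67*n - 2.86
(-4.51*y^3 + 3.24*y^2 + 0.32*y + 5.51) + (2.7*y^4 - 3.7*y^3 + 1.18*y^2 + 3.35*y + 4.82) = 2.7*y^4 - 8.21*y^3 + 4.42*y^2 + 3.67*y + 10.33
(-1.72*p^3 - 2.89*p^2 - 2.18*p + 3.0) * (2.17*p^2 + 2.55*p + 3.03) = -3.7324*p^5 - 10.6573*p^4 - 17.3117*p^3 - 7.8057*p^2 + 1.0446*p + 9.09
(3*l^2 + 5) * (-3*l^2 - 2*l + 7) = -9*l^4 - 6*l^3 + 6*l^2 - 10*l + 35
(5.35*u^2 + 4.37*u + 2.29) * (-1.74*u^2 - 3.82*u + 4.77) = -9.309*u^4 - 28.0408*u^3 + 4.8415*u^2 + 12.0971*u + 10.9233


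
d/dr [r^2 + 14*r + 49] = 2*r + 14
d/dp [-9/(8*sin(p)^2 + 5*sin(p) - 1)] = 9*(16*sin(p) + 5)*cos(p)/(8*sin(p)^2 + 5*sin(p) - 1)^2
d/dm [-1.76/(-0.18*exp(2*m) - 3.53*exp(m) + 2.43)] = (-0.6336*exp(m) - 6.2128)*exp(m)/(0.18*exp(2*m) + 3.53*exp(m) - 2.43)^2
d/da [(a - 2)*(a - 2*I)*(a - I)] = 3*a^2 + a*(-4 - 6*I) - 2 + 6*I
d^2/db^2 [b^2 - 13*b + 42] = 2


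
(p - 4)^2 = p^2 - 8*p + 16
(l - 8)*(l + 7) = l^2 - l - 56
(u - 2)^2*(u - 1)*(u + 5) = u^4 - 17*u^2 + 36*u - 20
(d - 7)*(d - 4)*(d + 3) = d^3 - 8*d^2 - 5*d + 84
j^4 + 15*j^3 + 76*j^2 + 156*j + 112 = (j + 2)^2*(j + 4)*(j + 7)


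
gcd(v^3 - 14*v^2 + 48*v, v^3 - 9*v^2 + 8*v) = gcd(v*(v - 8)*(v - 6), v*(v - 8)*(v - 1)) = v^2 - 8*v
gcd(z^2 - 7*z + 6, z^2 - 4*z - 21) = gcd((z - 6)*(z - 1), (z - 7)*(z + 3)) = 1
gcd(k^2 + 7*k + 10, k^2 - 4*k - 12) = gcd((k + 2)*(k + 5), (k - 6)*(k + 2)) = k + 2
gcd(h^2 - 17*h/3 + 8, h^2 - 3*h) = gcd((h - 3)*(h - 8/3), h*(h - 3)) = h - 3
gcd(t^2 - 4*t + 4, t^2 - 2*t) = t - 2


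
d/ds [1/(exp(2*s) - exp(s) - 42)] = (1 - 2*exp(s))*exp(s)/(-exp(2*s) + exp(s) + 42)^2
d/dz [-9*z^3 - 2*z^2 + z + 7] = -27*z^2 - 4*z + 1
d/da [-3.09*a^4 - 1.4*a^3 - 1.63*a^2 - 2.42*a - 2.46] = -12.36*a^3 - 4.2*a^2 - 3.26*a - 2.42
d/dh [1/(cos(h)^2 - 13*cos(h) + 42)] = (2*cos(h) - 13)*sin(h)/(cos(h)^2 - 13*cos(h) + 42)^2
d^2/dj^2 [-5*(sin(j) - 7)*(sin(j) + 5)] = -10*sin(j) - 10*cos(2*j)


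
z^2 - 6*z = z*(z - 6)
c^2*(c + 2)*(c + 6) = c^4 + 8*c^3 + 12*c^2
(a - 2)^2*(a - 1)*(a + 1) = a^4 - 4*a^3 + 3*a^2 + 4*a - 4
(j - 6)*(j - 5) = j^2 - 11*j + 30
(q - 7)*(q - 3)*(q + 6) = q^3 - 4*q^2 - 39*q + 126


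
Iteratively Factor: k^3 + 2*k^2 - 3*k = (k + 3)*(k^2 - k) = (k - 1)*(k + 3)*(k)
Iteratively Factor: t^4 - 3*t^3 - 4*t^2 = (t - 4)*(t^3 + t^2) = (t - 4)*(t + 1)*(t^2) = t*(t - 4)*(t + 1)*(t)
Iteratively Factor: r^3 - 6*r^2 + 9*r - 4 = (r - 4)*(r^2 - 2*r + 1) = (r - 4)*(r - 1)*(r - 1)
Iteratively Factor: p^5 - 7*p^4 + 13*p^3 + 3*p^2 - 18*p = (p - 3)*(p^4 - 4*p^3 + p^2 + 6*p) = p*(p - 3)*(p^3 - 4*p^2 + p + 6) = p*(p - 3)*(p - 2)*(p^2 - 2*p - 3) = p*(p - 3)^2*(p - 2)*(p + 1)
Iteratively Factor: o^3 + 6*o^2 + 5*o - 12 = (o + 3)*(o^2 + 3*o - 4) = (o + 3)*(o + 4)*(o - 1)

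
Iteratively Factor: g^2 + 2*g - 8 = (g + 4)*(g - 2)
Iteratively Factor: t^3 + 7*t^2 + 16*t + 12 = (t + 3)*(t^2 + 4*t + 4) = (t + 2)*(t + 3)*(t + 2)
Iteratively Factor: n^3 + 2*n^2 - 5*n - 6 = (n + 3)*(n^2 - n - 2) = (n - 2)*(n + 3)*(n + 1)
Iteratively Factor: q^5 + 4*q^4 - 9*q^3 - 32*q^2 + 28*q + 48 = (q - 2)*(q^4 + 6*q^3 + 3*q^2 - 26*q - 24) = (q - 2)^2*(q^3 + 8*q^2 + 19*q + 12) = (q - 2)^2*(q + 1)*(q^2 + 7*q + 12) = (q - 2)^2*(q + 1)*(q + 4)*(q + 3)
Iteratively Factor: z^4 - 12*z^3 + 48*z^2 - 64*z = (z)*(z^3 - 12*z^2 + 48*z - 64) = z*(z - 4)*(z^2 - 8*z + 16) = z*(z - 4)^2*(z - 4)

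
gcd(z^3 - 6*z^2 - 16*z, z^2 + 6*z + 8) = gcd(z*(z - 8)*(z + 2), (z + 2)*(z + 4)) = z + 2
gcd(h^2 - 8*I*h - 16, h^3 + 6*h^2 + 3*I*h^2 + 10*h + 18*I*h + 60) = 1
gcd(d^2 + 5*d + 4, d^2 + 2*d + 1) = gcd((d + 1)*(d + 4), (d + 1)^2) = d + 1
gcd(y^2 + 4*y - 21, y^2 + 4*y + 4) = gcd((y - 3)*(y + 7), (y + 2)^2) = 1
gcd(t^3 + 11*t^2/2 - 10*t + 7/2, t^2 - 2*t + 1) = t - 1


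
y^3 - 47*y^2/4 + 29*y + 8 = (y - 8)*(y - 4)*(y + 1/4)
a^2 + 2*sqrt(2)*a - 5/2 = (a - sqrt(2)/2)*(a + 5*sqrt(2)/2)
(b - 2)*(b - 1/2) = b^2 - 5*b/2 + 1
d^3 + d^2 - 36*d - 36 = (d - 6)*(d + 1)*(d + 6)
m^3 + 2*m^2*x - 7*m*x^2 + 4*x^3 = (m - x)^2*(m + 4*x)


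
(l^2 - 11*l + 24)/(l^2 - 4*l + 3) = (l - 8)/(l - 1)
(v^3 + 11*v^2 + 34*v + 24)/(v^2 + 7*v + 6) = v + 4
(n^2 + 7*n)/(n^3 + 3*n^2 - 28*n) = 1/(n - 4)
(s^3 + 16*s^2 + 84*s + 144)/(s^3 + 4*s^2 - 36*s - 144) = (s + 6)/(s - 6)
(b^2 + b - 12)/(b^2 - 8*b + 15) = (b + 4)/(b - 5)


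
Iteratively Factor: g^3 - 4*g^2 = (g)*(g^2 - 4*g) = g*(g - 4)*(g)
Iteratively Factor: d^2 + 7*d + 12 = (d + 3)*(d + 4)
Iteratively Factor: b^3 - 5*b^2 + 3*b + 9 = (b - 3)*(b^2 - 2*b - 3) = (b - 3)^2*(b + 1)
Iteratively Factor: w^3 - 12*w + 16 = (w + 4)*(w^2 - 4*w + 4) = (w - 2)*(w + 4)*(w - 2)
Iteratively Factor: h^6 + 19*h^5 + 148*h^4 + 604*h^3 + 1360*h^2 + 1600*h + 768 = (h + 3)*(h^5 + 16*h^4 + 100*h^3 + 304*h^2 + 448*h + 256) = (h + 2)*(h + 3)*(h^4 + 14*h^3 + 72*h^2 + 160*h + 128) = (h + 2)*(h + 3)*(h + 4)*(h^3 + 10*h^2 + 32*h + 32) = (h + 2)*(h + 3)*(h + 4)^2*(h^2 + 6*h + 8) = (h + 2)*(h + 3)*(h + 4)^3*(h + 2)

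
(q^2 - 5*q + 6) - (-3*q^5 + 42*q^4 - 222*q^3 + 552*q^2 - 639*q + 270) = 3*q^5 - 42*q^4 + 222*q^3 - 551*q^2 + 634*q - 264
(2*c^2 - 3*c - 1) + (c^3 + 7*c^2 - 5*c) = c^3 + 9*c^2 - 8*c - 1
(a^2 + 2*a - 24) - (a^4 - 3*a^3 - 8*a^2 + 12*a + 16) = -a^4 + 3*a^3 + 9*a^2 - 10*a - 40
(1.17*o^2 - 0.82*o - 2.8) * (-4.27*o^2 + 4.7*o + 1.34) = -4.9959*o^4 + 9.0004*o^3 + 9.6698*o^2 - 14.2588*o - 3.752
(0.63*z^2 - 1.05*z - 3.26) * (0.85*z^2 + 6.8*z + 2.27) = 0.5355*z^4 + 3.3915*z^3 - 8.4809*z^2 - 24.5515*z - 7.4002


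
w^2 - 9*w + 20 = (w - 5)*(w - 4)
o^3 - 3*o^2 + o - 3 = (o - 3)*(o - I)*(o + I)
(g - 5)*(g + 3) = g^2 - 2*g - 15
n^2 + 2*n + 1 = (n + 1)^2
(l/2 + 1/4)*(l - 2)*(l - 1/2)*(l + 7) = l^4/2 + 5*l^3/2 - 57*l^2/8 - 5*l/8 + 7/4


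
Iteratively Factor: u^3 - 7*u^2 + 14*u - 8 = (u - 4)*(u^2 - 3*u + 2) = (u - 4)*(u - 2)*(u - 1)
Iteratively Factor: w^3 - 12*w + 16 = (w - 2)*(w^2 + 2*w - 8) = (w - 2)^2*(w + 4)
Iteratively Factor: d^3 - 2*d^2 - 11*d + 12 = (d - 1)*(d^2 - d - 12) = (d - 4)*(d - 1)*(d + 3)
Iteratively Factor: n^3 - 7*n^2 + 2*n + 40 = (n + 2)*(n^2 - 9*n + 20) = (n - 4)*(n + 2)*(n - 5)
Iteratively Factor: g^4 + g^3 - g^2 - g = (g - 1)*(g^3 + 2*g^2 + g) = g*(g - 1)*(g^2 + 2*g + 1) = g*(g - 1)*(g + 1)*(g + 1)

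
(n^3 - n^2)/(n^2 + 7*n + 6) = n^2*(n - 1)/(n^2 + 7*n + 6)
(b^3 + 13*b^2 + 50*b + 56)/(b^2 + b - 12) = (b^2 + 9*b + 14)/(b - 3)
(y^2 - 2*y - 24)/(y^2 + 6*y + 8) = (y - 6)/(y + 2)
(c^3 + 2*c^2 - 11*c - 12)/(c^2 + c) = c + 1 - 12/c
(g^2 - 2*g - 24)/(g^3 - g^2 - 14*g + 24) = (g - 6)/(g^2 - 5*g + 6)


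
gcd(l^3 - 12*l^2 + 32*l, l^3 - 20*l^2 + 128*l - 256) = l^2 - 12*l + 32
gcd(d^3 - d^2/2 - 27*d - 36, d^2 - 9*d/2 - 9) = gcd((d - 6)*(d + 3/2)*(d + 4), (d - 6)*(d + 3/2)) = d^2 - 9*d/2 - 9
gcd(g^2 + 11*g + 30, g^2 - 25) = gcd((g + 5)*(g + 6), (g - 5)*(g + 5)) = g + 5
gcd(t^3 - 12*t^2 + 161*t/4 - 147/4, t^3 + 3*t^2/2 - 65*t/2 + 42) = t - 3/2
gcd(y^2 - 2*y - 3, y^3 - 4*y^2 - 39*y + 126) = y - 3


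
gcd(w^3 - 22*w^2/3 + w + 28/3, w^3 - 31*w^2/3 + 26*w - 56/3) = w^2 - 25*w/3 + 28/3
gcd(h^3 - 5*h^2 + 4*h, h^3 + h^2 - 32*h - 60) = 1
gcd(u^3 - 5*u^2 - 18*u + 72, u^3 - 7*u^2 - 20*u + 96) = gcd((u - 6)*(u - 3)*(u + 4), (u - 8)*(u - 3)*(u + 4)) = u^2 + u - 12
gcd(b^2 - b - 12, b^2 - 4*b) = b - 4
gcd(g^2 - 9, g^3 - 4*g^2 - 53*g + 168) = g - 3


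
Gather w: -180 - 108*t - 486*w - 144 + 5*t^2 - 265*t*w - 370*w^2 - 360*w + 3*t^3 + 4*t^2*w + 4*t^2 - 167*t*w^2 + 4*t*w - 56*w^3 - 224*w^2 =3*t^3 + 9*t^2 - 108*t - 56*w^3 + w^2*(-167*t - 594) + w*(4*t^2 - 261*t - 846) - 324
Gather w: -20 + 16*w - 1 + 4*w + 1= 20*w - 20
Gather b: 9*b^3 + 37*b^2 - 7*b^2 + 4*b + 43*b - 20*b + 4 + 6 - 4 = 9*b^3 + 30*b^2 + 27*b + 6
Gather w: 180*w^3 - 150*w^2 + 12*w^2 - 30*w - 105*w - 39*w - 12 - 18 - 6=180*w^3 - 138*w^2 - 174*w - 36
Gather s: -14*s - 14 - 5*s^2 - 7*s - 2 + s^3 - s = s^3 - 5*s^2 - 22*s - 16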